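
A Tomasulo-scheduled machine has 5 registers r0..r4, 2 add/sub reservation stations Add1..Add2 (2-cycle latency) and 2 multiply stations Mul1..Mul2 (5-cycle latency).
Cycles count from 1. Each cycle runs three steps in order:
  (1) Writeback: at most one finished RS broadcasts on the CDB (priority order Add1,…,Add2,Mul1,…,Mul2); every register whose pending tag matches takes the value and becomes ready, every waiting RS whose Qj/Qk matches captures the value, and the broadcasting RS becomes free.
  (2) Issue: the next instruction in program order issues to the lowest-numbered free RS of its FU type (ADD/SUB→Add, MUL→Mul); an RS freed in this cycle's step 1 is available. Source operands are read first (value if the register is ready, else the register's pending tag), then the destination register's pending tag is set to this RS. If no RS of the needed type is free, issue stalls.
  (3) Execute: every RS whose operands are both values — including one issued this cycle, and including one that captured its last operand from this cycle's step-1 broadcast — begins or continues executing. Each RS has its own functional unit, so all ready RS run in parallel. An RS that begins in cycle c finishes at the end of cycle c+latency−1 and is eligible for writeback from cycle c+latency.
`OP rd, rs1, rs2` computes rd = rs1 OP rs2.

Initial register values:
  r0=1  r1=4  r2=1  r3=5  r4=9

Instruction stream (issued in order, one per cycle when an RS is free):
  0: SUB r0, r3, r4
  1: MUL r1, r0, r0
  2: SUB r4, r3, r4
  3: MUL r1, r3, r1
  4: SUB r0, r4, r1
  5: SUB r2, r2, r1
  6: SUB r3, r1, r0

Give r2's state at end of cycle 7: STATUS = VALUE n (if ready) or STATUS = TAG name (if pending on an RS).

STATUS = TAG Add2

  c1: issue SUB r0<-Add1  regs: r0:Add1,r1:4,r2:1,r3:5,r4:9
  c2: issue MUL r1<-Mul1  regs: r0:Add1,r1:Mul1,r2:1,r3:5,r4:9
  c3: CDB Add1=-4; issue SUB r4<-Add1  regs: r0:-4,r1:Mul1,r2:1,r3:5,r4:Add1
  c4: issue MUL r1<-Mul2  regs: r0:-4,r1:Mul2,r2:1,r3:5,r4:Add1
  c5: CDB Add1=-4; issue SUB r0<-Add1  regs: r0:Add1,r1:Mul2,r2:1,r3:5,r4:-4
  c6: issue SUB r2<-Add2  regs: r0:Add1,r1:Mul2,r2:Add2,r3:5,r4:-4
  c7: stall  regs: r0:Add1,r1:Mul2,r2:Add2,r3:5,r4:-4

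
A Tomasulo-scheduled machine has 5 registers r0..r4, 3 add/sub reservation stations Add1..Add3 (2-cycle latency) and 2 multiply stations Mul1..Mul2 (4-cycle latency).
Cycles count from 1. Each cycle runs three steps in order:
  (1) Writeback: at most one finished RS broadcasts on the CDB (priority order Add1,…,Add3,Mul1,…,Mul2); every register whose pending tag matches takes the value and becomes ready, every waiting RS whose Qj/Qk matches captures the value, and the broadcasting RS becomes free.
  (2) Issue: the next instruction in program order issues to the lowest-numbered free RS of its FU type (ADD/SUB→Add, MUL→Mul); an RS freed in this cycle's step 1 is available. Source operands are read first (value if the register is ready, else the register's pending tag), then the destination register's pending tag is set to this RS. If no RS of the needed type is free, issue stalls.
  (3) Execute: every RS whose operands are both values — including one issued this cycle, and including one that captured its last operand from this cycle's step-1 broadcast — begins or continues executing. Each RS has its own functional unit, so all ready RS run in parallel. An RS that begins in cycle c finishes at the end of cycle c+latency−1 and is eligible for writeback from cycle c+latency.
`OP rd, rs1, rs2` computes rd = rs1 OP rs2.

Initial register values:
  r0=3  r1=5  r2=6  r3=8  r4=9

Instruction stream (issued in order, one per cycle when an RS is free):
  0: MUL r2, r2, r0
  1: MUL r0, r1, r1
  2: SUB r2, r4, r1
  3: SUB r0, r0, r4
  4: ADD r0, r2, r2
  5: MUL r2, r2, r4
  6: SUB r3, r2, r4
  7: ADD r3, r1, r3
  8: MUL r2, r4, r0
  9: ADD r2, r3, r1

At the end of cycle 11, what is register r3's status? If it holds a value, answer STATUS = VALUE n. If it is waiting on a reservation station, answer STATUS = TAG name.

  c1: issue MUL r2<-Mul1  regs: r0:3,r1:5,r2:Mul1,r3:8,r4:9
  c2: issue MUL r0<-Mul2  regs: r0:Mul2,r1:5,r2:Mul1,r3:8,r4:9
  c3: issue SUB r2<-Add1  regs: r0:Mul2,r1:5,r2:Add1,r3:8,r4:9
  c4: issue SUB r0<-Add2  regs: r0:Add2,r1:5,r2:Add1,r3:8,r4:9
  c5: CDB Add1=4; issue ADD r0<-Add1  regs: r0:Add1,r1:5,r2:4,r3:8,r4:9
  c6: CDB Mul1=18; issue MUL r2<-Mul1  regs: r0:Add1,r1:5,r2:Mul1,r3:8,r4:9
  c7: CDB Add1=8; issue SUB r3<-Add1  regs: r0:8,r1:5,r2:Mul1,r3:Add1,r4:9
  c8: CDB Mul2=25; issue ADD r3<-Add3  regs: r0:8,r1:5,r2:Mul1,r3:Add3,r4:9
  c9: issue MUL r2<-Mul2  regs: r0:8,r1:5,r2:Mul2,r3:Add3,r4:9
  c10: CDB Add2=16; issue ADD r2<-Add2  regs: r0:8,r1:5,r2:Add2,r3:Add3,r4:9
  c11: CDB Mul1=36  regs: r0:8,r1:5,r2:Add2,r3:Add3,r4:9

STATUS = TAG Add3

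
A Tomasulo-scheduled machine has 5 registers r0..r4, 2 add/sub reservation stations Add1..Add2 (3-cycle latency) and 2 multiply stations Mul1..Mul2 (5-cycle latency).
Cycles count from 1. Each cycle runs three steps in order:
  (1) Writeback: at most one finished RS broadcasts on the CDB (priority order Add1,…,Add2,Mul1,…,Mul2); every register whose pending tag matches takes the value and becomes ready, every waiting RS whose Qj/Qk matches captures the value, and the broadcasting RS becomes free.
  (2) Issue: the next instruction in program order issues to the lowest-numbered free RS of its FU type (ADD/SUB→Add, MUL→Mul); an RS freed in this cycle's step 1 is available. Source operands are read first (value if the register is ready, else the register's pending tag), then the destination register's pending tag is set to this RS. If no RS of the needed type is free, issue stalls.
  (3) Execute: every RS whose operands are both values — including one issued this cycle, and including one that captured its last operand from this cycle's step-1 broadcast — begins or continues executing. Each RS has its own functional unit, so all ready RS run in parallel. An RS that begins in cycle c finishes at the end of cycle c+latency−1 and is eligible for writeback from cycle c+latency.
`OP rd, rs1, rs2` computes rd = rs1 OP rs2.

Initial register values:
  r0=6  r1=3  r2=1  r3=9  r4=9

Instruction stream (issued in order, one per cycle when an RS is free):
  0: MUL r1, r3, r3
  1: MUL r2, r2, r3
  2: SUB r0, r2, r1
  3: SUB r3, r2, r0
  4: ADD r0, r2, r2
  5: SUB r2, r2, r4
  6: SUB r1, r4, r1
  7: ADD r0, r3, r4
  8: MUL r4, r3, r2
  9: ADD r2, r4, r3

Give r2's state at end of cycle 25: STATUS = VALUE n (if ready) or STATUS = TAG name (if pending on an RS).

  c1: issue MUL r1<-Mul1  regs: r0:6,r1:Mul1,r2:1,r3:9,r4:9
  c2: issue MUL r2<-Mul2  regs: r0:6,r1:Mul1,r2:Mul2,r3:9,r4:9
  c3: issue SUB r0<-Add1  regs: r0:Add1,r1:Mul1,r2:Mul2,r3:9,r4:9
  c4: issue SUB r3<-Add2  regs: r0:Add1,r1:Mul1,r2:Mul2,r3:Add2,r4:9
  c5: stall  regs: r0:Add1,r1:Mul1,r2:Mul2,r3:Add2,r4:9
  c6: CDB Mul1=81; stall  regs: r0:Add1,r1:81,r2:Mul2,r3:Add2,r4:9
  c7: CDB Mul2=9; stall  regs: r0:Add1,r1:81,r2:9,r3:Add2,r4:9
  c8: stall  regs: r0:Add1,r1:81,r2:9,r3:Add2,r4:9
  c9: stall  regs: r0:Add1,r1:81,r2:9,r3:Add2,r4:9
  c10: CDB Add1=-72; issue ADD r0<-Add1  regs: r0:Add1,r1:81,r2:9,r3:Add2,r4:9
  c11: stall  regs: r0:Add1,r1:81,r2:9,r3:Add2,r4:9
  c12: stall  regs: r0:Add1,r1:81,r2:9,r3:Add2,r4:9
  c13: CDB Add1=18; issue SUB r2<-Add1  regs: r0:18,r1:81,r2:Add1,r3:Add2,r4:9
  c14: CDB Add2=81; issue SUB r1<-Add2  regs: r0:18,r1:Add2,r2:Add1,r3:81,r4:9
  c15: stall  regs: r0:18,r1:Add2,r2:Add1,r3:81,r4:9
  c16: CDB Add1=0; issue ADD r0<-Add1  regs: r0:Add1,r1:Add2,r2:0,r3:81,r4:9
  c17: CDB Add2=-72; issue MUL r4<-Mul1  regs: r0:Add1,r1:-72,r2:0,r3:81,r4:Mul1
  c18: issue ADD r2<-Add2  regs: r0:Add1,r1:-72,r2:Add2,r3:81,r4:Mul1
  c19: CDB Add1=90  regs: r0:90,r1:-72,r2:Add2,r3:81,r4:Mul1
  c20: -  regs: r0:90,r1:-72,r2:Add2,r3:81,r4:Mul1
  c21: -  regs: r0:90,r1:-72,r2:Add2,r3:81,r4:Mul1
  c22: CDB Mul1=0  regs: r0:90,r1:-72,r2:Add2,r3:81,r4:0
  c23: -  regs: r0:90,r1:-72,r2:Add2,r3:81,r4:0
  c24: -  regs: r0:90,r1:-72,r2:Add2,r3:81,r4:0
  c25: CDB Add2=81  regs: r0:90,r1:-72,r2:81,r3:81,r4:0

STATUS = VALUE 81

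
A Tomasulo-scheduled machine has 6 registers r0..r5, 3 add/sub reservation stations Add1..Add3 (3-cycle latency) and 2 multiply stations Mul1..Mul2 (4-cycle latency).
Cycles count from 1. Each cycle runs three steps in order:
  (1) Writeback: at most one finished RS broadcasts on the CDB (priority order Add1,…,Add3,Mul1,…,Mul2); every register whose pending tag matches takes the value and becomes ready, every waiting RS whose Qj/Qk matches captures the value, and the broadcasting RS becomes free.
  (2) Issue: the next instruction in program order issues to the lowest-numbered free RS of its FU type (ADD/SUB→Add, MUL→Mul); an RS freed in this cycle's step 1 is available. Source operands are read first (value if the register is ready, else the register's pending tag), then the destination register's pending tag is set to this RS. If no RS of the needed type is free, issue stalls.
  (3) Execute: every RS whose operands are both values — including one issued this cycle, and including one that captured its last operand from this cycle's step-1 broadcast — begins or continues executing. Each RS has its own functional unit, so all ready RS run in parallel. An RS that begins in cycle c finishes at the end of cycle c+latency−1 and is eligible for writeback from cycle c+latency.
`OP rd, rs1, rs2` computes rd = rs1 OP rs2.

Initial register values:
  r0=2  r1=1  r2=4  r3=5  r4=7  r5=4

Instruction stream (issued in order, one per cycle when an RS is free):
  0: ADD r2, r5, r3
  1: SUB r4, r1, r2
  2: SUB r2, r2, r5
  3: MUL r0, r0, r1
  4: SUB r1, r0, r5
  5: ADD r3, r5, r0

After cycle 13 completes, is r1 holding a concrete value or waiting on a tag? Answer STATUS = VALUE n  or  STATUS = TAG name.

STATUS = VALUE -2

cycle 1: issue ADD r2<-Add1 // r0:2,r1:1,r2:Add1,r3:5,r4:7,r5:4
cycle 2: issue SUB r4<-Add2 // r0:2,r1:1,r2:Add1,r3:5,r4:Add2,r5:4
cycle 3: issue SUB r2<-Add3 // r0:2,r1:1,r2:Add3,r3:5,r4:Add2,r5:4
cycle 4: CDB Add1=9; issue MUL r0<-Mul1 // r0:Mul1,r1:1,r2:Add3,r3:5,r4:Add2,r5:4
cycle 5: issue SUB r1<-Add1 // r0:Mul1,r1:Add1,r2:Add3,r3:5,r4:Add2,r5:4
cycle 6: stall // r0:Mul1,r1:Add1,r2:Add3,r3:5,r4:Add2,r5:4
cycle 7: CDB Add2=-8; issue ADD r3<-Add2 // r0:Mul1,r1:Add1,r2:Add3,r3:Add2,r4:-8,r5:4
cycle 8: CDB Add3=5 // r0:Mul1,r1:Add1,r2:5,r3:Add2,r4:-8,r5:4
cycle 9: CDB Mul1=2 // r0:2,r1:Add1,r2:5,r3:Add2,r4:-8,r5:4
cycle 10: - // r0:2,r1:Add1,r2:5,r3:Add2,r4:-8,r5:4
cycle 11: - // r0:2,r1:Add1,r2:5,r3:Add2,r4:-8,r5:4
cycle 12: CDB Add1=-2 // r0:2,r1:-2,r2:5,r3:Add2,r4:-8,r5:4
cycle 13: CDB Add2=6 // r0:2,r1:-2,r2:5,r3:6,r4:-8,r5:4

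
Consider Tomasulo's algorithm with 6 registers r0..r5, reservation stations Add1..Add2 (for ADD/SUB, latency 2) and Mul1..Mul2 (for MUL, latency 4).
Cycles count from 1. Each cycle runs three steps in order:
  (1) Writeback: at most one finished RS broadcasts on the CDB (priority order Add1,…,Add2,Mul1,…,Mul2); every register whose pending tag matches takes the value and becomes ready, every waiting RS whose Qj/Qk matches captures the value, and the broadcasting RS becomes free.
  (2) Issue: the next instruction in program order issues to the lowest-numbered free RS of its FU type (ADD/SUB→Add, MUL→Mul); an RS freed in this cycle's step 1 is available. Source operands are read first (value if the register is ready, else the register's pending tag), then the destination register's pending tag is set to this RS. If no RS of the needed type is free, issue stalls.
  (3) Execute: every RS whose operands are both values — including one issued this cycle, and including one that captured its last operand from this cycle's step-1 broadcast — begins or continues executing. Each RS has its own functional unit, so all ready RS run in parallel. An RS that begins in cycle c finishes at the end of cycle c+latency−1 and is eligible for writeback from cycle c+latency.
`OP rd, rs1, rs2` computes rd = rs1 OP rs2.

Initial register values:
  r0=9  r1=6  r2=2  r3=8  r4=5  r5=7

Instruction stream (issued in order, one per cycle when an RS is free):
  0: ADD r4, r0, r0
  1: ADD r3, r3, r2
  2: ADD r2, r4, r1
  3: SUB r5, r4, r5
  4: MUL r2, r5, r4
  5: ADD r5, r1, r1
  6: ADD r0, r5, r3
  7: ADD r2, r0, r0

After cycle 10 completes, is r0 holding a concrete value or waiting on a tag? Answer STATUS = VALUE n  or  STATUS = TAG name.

cycle 1: issue ADD r4<-Add1 // r0:9,r1:6,r2:2,r3:8,r4:Add1,r5:7
cycle 2: issue ADD r3<-Add2 // r0:9,r1:6,r2:2,r3:Add2,r4:Add1,r5:7
cycle 3: CDB Add1=18; issue ADD r2<-Add1 // r0:9,r1:6,r2:Add1,r3:Add2,r4:18,r5:7
cycle 4: CDB Add2=10; issue SUB r5<-Add2 // r0:9,r1:6,r2:Add1,r3:10,r4:18,r5:Add2
cycle 5: CDB Add1=24; issue MUL r2<-Mul1 // r0:9,r1:6,r2:Mul1,r3:10,r4:18,r5:Add2
cycle 6: CDB Add2=11; issue ADD r5<-Add1 // r0:9,r1:6,r2:Mul1,r3:10,r4:18,r5:Add1
cycle 7: issue ADD r0<-Add2 // r0:Add2,r1:6,r2:Mul1,r3:10,r4:18,r5:Add1
cycle 8: CDB Add1=12; issue ADD r2<-Add1 // r0:Add2,r1:6,r2:Add1,r3:10,r4:18,r5:12
cycle 9: - // r0:Add2,r1:6,r2:Add1,r3:10,r4:18,r5:12
cycle 10: CDB Add2=22 // r0:22,r1:6,r2:Add1,r3:10,r4:18,r5:12

STATUS = VALUE 22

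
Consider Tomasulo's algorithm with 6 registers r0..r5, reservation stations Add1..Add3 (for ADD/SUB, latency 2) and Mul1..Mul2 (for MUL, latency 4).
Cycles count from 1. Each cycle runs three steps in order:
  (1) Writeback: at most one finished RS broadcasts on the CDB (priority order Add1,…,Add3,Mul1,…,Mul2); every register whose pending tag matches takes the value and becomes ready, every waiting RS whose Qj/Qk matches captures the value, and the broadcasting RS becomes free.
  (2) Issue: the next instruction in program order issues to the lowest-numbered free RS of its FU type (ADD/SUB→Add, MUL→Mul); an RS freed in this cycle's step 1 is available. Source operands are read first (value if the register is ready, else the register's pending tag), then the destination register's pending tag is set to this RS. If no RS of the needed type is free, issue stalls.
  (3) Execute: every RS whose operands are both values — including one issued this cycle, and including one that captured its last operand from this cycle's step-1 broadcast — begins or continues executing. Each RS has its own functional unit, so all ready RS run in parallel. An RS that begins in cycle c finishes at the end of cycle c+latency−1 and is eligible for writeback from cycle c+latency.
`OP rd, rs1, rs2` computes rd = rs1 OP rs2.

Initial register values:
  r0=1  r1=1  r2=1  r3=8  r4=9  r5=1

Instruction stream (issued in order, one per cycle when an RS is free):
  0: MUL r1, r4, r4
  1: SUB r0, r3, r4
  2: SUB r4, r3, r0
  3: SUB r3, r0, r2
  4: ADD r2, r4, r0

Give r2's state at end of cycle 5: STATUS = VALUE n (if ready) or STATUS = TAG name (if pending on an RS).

STATUS = TAG Add3

c1: issue MUL r1<-Mul1 | r0:1,r1:Mul1,r2:1,r3:8,r4:9,r5:1
c2: issue SUB r0<-Add1 | r0:Add1,r1:Mul1,r2:1,r3:8,r4:9,r5:1
c3: issue SUB r4<-Add2 | r0:Add1,r1:Mul1,r2:1,r3:8,r4:Add2,r5:1
c4: CDB Add1=-1; issue SUB r3<-Add1 | r0:-1,r1:Mul1,r2:1,r3:Add1,r4:Add2,r5:1
c5: CDB Mul1=81; issue ADD r2<-Add3 | r0:-1,r1:81,r2:Add3,r3:Add1,r4:Add2,r5:1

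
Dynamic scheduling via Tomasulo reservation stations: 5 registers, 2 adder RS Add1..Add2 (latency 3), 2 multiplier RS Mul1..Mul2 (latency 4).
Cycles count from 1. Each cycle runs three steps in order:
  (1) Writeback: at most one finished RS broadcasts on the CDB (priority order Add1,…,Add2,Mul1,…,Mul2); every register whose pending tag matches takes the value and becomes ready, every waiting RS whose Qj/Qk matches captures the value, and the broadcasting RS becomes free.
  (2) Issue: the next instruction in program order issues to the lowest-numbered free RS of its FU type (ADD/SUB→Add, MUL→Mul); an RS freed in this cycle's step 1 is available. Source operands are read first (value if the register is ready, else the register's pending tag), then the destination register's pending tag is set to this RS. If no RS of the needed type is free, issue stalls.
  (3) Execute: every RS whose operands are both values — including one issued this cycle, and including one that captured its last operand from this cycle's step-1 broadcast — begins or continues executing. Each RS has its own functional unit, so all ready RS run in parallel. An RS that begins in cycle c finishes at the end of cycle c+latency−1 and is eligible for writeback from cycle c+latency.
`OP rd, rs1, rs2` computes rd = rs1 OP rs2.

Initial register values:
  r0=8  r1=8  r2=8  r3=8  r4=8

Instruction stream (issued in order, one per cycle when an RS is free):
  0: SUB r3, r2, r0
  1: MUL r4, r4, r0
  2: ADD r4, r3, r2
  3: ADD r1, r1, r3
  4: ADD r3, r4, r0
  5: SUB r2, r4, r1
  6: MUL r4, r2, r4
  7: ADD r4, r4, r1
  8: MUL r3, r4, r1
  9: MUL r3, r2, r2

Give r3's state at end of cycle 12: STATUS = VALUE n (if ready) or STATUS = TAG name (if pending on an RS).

c1: issue SUB r3<-Add1 | r0:8,r1:8,r2:8,r3:Add1,r4:8
c2: issue MUL r4<-Mul1 | r0:8,r1:8,r2:8,r3:Add1,r4:Mul1
c3: issue ADD r4<-Add2 | r0:8,r1:8,r2:8,r3:Add1,r4:Add2
c4: CDB Add1=0; issue ADD r1<-Add1 | r0:8,r1:Add1,r2:8,r3:0,r4:Add2
c5: stall | r0:8,r1:Add1,r2:8,r3:0,r4:Add2
c6: CDB Mul1=64; stall | r0:8,r1:Add1,r2:8,r3:0,r4:Add2
c7: CDB Add1=8; issue ADD r3<-Add1 | r0:8,r1:8,r2:8,r3:Add1,r4:Add2
c8: CDB Add2=8; issue SUB r2<-Add2 | r0:8,r1:8,r2:Add2,r3:Add1,r4:8
c9: issue MUL r4<-Mul1 | r0:8,r1:8,r2:Add2,r3:Add1,r4:Mul1
c10: stall | r0:8,r1:8,r2:Add2,r3:Add1,r4:Mul1
c11: CDB Add1=16; issue ADD r4<-Add1 | r0:8,r1:8,r2:Add2,r3:16,r4:Add1
c12: CDB Add2=0; issue MUL r3<-Mul2 | r0:8,r1:8,r2:0,r3:Mul2,r4:Add1

STATUS = TAG Mul2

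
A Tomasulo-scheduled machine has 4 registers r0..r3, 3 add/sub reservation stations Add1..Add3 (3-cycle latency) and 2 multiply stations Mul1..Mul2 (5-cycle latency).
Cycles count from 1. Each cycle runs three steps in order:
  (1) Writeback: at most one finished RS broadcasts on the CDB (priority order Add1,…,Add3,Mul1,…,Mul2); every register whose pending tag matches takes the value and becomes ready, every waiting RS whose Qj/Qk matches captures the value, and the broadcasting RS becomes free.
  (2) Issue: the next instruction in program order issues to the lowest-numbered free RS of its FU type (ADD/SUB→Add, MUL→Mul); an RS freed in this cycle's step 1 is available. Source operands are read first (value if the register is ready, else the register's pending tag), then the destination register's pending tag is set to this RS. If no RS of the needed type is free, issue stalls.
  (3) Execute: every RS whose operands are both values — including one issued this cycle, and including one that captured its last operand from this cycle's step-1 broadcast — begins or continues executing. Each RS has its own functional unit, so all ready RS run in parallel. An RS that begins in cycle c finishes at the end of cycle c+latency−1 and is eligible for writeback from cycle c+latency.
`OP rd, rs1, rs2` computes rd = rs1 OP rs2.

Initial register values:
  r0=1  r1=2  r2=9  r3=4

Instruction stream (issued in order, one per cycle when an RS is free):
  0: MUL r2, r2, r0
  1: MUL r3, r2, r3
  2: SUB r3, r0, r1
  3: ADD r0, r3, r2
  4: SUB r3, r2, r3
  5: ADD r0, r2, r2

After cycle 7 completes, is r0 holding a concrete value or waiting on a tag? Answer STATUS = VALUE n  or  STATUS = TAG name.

c1: issue MUL r2<-Mul1 | r0:1,r1:2,r2:Mul1,r3:4
c2: issue MUL r3<-Mul2 | r0:1,r1:2,r2:Mul1,r3:Mul2
c3: issue SUB r3<-Add1 | r0:1,r1:2,r2:Mul1,r3:Add1
c4: issue ADD r0<-Add2 | r0:Add2,r1:2,r2:Mul1,r3:Add1
c5: issue SUB r3<-Add3 | r0:Add2,r1:2,r2:Mul1,r3:Add3
c6: CDB Add1=-1; issue ADD r0<-Add1 | r0:Add1,r1:2,r2:Mul1,r3:Add3
c7: CDB Mul1=9 | r0:Add1,r1:2,r2:9,r3:Add3

STATUS = TAG Add1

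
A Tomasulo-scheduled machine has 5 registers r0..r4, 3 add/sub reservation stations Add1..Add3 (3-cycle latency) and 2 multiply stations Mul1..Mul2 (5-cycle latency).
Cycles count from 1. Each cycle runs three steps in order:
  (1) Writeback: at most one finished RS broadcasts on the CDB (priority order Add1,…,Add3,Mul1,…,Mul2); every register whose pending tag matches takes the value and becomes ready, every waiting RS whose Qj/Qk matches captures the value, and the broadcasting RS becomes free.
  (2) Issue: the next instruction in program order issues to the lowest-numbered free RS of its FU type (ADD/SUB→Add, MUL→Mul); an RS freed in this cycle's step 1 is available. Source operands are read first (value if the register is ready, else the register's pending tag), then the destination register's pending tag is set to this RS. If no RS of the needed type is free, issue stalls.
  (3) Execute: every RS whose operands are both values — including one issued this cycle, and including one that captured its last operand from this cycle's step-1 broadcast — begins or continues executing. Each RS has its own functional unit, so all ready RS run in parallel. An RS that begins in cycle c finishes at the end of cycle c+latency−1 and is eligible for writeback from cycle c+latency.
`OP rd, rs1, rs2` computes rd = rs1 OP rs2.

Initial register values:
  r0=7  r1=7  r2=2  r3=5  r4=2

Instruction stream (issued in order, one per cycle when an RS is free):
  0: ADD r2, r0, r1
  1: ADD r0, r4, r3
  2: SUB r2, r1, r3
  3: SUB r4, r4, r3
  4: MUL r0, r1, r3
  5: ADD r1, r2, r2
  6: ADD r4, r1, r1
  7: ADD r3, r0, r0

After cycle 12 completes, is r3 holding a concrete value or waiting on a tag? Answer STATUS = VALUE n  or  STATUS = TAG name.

c1: issue ADD r2<-Add1 | r0:7,r1:7,r2:Add1,r3:5,r4:2
c2: issue ADD r0<-Add2 | r0:Add2,r1:7,r2:Add1,r3:5,r4:2
c3: issue SUB r2<-Add3 | r0:Add2,r1:7,r2:Add3,r3:5,r4:2
c4: CDB Add1=14; issue SUB r4<-Add1 | r0:Add2,r1:7,r2:Add3,r3:5,r4:Add1
c5: CDB Add2=7; issue MUL r0<-Mul1 | r0:Mul1,r1:7,r2:Add3,r3:5,r4:Add1
c6: CDB Add3=2; issue ADD r1<-Add2 | r0:Mul1,r1:Add2,r2:2,r3:5,r4:Add1
c7: CDB Add1=-3; issue ADD r4<-Add1 | r0:Mul1,r1:Add2,r2:2,r3:5,r4:Add1
c8: issue ADD r3<-Add3 | r0:Mul1,r1:Add2,r2:2,r3:Add3,r4:Add1
c9: CDB Add2=4 | r0:Mul1,r1:4,r2:2,r3:Add3,r4:Add1
c10: CDB Mul1=35 | r0:35,r1:4,r2:2,r3:Add3,r4:Add1
c11: - | r0:35,r1:4,r2:2,r3:Add3,r4:Add1
c12: CDB Add1=8 | r0:35,r1:4,r2:2,r3:Add3,r4:8

STATUS = TAG Add3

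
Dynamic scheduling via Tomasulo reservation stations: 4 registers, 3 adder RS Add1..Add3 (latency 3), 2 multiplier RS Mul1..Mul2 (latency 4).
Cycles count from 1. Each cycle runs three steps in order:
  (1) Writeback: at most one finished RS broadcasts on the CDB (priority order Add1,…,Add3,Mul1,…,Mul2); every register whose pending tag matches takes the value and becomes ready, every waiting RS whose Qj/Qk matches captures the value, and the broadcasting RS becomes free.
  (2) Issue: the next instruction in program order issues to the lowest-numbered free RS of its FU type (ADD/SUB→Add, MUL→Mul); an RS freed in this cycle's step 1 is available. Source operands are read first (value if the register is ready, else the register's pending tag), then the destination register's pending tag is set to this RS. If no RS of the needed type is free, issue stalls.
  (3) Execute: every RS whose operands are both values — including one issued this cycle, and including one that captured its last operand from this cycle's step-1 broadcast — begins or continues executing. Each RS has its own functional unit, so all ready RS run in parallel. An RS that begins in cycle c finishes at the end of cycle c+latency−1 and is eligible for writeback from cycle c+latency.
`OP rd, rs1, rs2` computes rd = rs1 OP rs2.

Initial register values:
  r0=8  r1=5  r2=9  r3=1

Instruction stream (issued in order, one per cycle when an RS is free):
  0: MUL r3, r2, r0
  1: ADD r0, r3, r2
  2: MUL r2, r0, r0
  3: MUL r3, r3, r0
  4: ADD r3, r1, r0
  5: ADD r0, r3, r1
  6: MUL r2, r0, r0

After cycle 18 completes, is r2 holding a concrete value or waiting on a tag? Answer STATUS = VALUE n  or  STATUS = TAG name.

STATUS = VALUE 8281

  c1: issue MUL r3<-Mul1  regs: r0:8,r1:5,r2:9,r3:Mul1
  c2: issue ADD r0<-Add1  regs: r0:Add1,r1:5,r2:9,r3:Mul1
  c3: issue MUL r2<-Mul2  regs: r0:Add1,r1:5,r2:Mul2,r3:Mul1
  c4: stall  regs: r0:Add1,r1:5,r2:Mul2,r3:Mul1
  c5: CDB Mul1=72; issue MUL r3<-Mul1  regs: r0:Add1,r1:5,r2:Mul2,r3:Mul1
  c6: issue ADD r3<-Add2  regs: r0:Add1,r1:5,r2:Mul2,r3:Add2
  c7: issue ADD r0<-Add3  regs: r0:Add3,r1:5,r2:Mul2,r3:Add2
  c8: CDB Add1=81; stall  regs: r0:Add3,r1:5,r2:Mul2,r3:Add2
  c9: stall  regs: r0:Add3,r1:5,r2:Mul2,r3:Add2
  c10: stall  regs: r0:Add3,r1:5,r2:Mul2,r3:Add2
  c11: CDB Add2=86; stall  regs: r0:Add3,r1:5,r2:Mul2,r3:86
  c12: CDB Mul1=5832; issue MUL r2<-Mul1  regs: r0:Add3,r1:5,r2:Mul1,r3:86
  c13: CDB Mul2=6561  regs: r0:Add3,r1:5,r2:Mul1,r3:86
  c14: CDB Add3=91  regs: r0:91,r1:5,r2:Mul1,r3:86
  c15: -  regs: r0:91,r1:5,r2:Mul1,r3:86
  c16: -  regs: r0:91,r1:5,r2:Mul1,r3:86
  c17: -  regs: r0:91,r1:5,r2:Mul1,r3:86
  c18: CDB Mul1=8281  regs: r0:91,r1:5,r2:8281,r3:86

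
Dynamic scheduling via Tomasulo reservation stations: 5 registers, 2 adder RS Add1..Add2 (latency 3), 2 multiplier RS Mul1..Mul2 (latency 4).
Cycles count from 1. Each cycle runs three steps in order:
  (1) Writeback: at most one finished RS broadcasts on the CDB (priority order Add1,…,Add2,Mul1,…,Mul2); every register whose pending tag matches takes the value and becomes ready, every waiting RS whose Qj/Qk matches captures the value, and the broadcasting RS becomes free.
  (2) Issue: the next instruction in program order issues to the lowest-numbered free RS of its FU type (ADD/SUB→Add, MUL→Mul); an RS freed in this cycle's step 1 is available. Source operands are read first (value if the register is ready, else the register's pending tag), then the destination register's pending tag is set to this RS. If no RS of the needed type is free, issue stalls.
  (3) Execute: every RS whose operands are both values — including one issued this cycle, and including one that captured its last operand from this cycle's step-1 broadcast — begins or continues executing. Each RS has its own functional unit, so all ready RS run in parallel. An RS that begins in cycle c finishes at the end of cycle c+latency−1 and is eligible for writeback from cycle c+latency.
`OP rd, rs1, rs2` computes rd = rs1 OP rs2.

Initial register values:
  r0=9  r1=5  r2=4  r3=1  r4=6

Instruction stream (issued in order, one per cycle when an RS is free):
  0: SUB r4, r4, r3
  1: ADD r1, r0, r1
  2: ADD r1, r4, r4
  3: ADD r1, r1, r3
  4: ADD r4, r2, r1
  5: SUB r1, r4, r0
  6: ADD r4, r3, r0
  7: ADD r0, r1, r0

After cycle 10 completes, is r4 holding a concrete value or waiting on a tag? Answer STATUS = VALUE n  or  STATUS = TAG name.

  c1: issue SUB r4<-Add1  regs: r0:9,r1:5,r2:4,r3:1,r4:Add1
  c2: issue ADD r1<-Add2  regs: r0:9,r1:Add2,r2:4,r3:1,r4:Add1
  c3: stall  regs: r0:9,r1:Add2,r2:4,r3:1,r4:Add1
  c4: CDB Add1=5; issue ADD r1<-Add1  regs: r0:9,r1:Add1,r2:4,r3:1,r4:5
  c5: CDB Add2=14; issue ADD r1<-Add2  regs: r0:9,r1:Add2,r2:4,r3:1,r4:5
  c6: stall  regs: r0:9,r1:Add2,r2:4,r3:1,r4:5
  c7: CDB Add1=10; issue ADD r4<-Add1  regs: r0:9,r1:Add2,r2:4,r3:1,r4:Add1
  c8: stall  regs: r0:9,r1:Add2,r2:4,r3:1,r4:Add1
  c9: stall  regs: r0:9,r1:Add2,r2:4,r3:1,r4:Add1
  c10: CDB Add2=11; issue SUB r1<-Add2  regs: r0:9,r1:Add2,r2:4,r3:1,r4:Add1

STATUS = TAG Add1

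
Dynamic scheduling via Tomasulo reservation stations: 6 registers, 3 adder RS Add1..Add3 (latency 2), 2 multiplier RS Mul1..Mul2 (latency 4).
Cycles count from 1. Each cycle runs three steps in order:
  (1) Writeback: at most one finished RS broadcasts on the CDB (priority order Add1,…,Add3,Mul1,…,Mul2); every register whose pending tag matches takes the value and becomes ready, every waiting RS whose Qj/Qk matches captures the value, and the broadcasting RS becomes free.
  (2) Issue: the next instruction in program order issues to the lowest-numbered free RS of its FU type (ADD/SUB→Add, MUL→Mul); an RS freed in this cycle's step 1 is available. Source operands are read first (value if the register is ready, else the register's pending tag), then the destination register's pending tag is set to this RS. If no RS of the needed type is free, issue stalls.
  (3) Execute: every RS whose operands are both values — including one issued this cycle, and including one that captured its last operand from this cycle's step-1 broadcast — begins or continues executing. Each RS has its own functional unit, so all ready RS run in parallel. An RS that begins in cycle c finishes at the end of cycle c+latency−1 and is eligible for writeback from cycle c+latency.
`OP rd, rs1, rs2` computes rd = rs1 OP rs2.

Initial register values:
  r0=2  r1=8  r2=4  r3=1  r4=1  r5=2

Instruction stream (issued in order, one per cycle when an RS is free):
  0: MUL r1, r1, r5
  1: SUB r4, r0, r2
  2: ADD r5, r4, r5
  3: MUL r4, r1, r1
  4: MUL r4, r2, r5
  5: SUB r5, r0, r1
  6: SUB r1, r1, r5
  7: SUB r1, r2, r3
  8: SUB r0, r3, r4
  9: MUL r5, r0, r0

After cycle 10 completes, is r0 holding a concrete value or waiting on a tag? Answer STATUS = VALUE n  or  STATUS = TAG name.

STATUS = TAG Add3

c1: issue MUL r1<-Mul1 | r0:2,r1:Mul1,r2:4,r3:1,r4:1,r5:2
c2: issue SUB r4<-Add1 | r0:2,r1:Mul1,r2:4,r3:1,r4:Add1,r5:2
c3: issue ADD r5<-Add2 | r0:2,r1:Mul1,r2:4,r3:1,r4:Add1,r5:Add2
c4: CDB Add1=-2; issue MUL r4<-Mul2 | r0:2,r1:Mul1,r2:4,r3:1,r4:Mul2,r5:Add2
c5: CDB Mul1=16; issue MUL r4<-Mul1 | r0:2,r1:16,r2:4,r3:1,r4:Mul1,r5:Add2
c6: CDB Add2=0; issue SUB r5<-Add1 | r0:2,r1:16,r2:4,r3:1,r4:Mul1,r5:Add1
c7: issue SUB r1<-Add2 | r0:2,r1:Add2,r2:4,r3:1,r4:Mul1,r5:Add1
c8: CDB Add1=-14; issue SUB r1<-Add1 | r0:2,r1:Add1,r2:4,r3:1,r4:Mul1,r5:-14
c9: CDB Mul2=256; issue SUB r0<-Add3 | r0:Add3,r1:Add1,r2:4,r3:1,r4:Mul1,r5:-14
c10: CDB Add1=3; issue MUL r5<-Mul2 | r0:Add3,r1:3,r2:4,r3:1,r4:Mul1,r5:Mul2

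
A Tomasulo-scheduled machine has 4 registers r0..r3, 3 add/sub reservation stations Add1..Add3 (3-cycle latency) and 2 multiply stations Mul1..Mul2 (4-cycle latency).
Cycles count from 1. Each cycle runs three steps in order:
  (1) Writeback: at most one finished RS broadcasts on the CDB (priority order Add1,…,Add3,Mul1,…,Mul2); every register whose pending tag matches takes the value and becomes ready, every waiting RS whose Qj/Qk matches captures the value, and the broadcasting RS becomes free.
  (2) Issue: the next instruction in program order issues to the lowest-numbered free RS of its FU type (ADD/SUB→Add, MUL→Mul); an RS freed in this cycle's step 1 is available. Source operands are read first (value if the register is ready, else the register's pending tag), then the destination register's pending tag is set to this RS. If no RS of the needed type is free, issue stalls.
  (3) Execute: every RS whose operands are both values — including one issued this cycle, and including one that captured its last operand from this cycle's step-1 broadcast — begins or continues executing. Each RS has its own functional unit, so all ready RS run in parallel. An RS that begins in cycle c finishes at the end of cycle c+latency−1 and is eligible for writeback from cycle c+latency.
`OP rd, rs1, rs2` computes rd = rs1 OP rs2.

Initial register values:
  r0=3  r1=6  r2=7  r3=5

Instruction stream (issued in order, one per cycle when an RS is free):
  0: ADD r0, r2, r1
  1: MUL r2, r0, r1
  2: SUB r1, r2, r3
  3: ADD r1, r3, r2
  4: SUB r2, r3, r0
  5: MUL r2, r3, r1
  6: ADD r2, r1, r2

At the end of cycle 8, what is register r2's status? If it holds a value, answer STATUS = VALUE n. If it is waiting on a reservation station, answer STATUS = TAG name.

cycle 1: issue ADD r0<-Add1 // r0:Add1,r1:6,r2:7,r3:5
cycle 2: issue MUL r2<-Mul1 // r0:Add1,r1:6,r2:Mul1,r3:5
cycle 3: issue SUB r1<-Add2 // r0:Add1,r1:Add2,r2:Mul1,r3:5
cycle 4: CDB Add1=13; issue ADD r1<-Add1 // r0:13,r1:Add1,r2:Mul1,r3:5
cycle 5: issue SUB r2<-Add3 // r0:13,r1:Add1,r2:Add3,r3:5
cycle 6: issue MUL r2<-Mul2 // r0:13,r1:Add1,r2:Mul2,r3:5
cycle 7: stall // r0:13,r1:Add1,r2:Mul2,r3:5
cycle 8: CDB Add3=-8; issue ADD r2<-Add3 // r0:13,r1:Add1,r2:Add3,r3:5

STATUS = TAG Add3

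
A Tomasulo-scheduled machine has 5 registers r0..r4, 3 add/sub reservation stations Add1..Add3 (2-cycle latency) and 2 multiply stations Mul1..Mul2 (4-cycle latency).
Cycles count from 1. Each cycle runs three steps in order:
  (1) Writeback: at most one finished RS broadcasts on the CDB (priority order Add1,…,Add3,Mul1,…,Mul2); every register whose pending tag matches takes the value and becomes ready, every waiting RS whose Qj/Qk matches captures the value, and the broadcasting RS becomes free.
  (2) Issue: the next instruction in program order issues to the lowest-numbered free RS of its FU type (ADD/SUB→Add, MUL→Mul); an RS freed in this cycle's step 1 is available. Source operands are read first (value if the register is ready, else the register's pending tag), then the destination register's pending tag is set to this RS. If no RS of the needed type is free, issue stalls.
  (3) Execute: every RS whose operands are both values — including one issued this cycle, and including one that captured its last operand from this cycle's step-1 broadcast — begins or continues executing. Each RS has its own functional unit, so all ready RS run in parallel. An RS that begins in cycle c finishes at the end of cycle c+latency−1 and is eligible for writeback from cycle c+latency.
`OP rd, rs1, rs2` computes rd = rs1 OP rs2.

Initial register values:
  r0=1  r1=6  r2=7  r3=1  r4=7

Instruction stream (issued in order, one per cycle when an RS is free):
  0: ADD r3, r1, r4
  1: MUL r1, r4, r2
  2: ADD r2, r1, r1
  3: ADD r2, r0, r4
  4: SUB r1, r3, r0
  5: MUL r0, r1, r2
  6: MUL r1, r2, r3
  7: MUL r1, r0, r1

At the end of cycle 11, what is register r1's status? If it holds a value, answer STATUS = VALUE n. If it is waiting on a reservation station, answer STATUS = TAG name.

STATUS = TAG Mul2

c1: issue ADD r3<-Add1 | r0:1,r1:6,r2:7,r3:Add1,r4:7
c2: issue MUL r1<-Mul1 | r0:1,r1:Mul1,r2:7,r3:Add1,r4:7
c3: CDB Add1=13; issue ADD r2<-Add1 | r0:1,r1:Mul1,r2:Add1,r3:13,r4:7
c4: issue ADD r2<-Add2 | r0:1,r1:Mul1,r2:Add2,r3:13,r4:7
c5: issue SUB r1<-Add3 | r0:1,r1:Add3,r2:Add2,r3:13,r4:7
c6: CDB Add2=8; issue MUL r0<-Mul2 | r0:Mul2,r1:Add3,r2:8,r3:13,r4:7
c7: CDB Add3=12; stall | r0:Mul2,r1:12,r2:8,r3:13,r4:7
c8: CDB Mul1=49; issue MUL r1<-Mul1 | r0:Mul2,r1:Mul1,r2:8,r3:13,r4:7
c9: stall | r0:Mul2,r1:Mul1,r2:8,r3:13,r4:7
c10: CDB Add1=98; stall | r0:Mul2,r1:Mul1,r2:8,r3:13,r4:7
c11: CDB Mul2=96; issue MUL r1<-Mul2 | r0:96,r1:Mul2,r2:8,r3:13,r4:7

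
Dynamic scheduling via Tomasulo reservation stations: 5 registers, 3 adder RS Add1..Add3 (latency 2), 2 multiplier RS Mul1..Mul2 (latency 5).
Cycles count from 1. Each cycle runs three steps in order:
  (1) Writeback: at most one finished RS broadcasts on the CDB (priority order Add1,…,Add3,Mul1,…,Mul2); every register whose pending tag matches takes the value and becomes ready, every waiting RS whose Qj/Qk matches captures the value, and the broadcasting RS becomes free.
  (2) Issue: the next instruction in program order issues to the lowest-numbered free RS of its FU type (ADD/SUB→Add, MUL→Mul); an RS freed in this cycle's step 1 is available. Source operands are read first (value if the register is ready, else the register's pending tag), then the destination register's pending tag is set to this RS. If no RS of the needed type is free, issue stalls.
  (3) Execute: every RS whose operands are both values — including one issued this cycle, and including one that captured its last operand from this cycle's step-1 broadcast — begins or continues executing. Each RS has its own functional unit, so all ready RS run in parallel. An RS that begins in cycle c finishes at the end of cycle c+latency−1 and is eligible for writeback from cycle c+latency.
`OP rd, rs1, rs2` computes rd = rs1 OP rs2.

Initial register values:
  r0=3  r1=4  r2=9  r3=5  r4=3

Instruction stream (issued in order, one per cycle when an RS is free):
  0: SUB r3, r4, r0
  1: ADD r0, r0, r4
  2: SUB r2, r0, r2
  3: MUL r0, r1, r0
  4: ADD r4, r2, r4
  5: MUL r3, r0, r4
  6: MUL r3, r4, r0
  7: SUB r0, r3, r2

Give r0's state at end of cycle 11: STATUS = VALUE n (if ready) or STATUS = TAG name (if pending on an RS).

c1: issue SUB r3<-Add1 | r0:3,r1:4,r2:9,r3:Add1,r4:3
c2: issue ADD r0<-Add2 | r0:Add2,r1:4,r2:9,r3:Add1,r4:3
c3: CDB Add1=0; issue SUB r2<-Add1 | r0:Add2,r1:4,r2:Add1,r3:0,r4:3
c4: CDB Add2=6; issue MUL r0<-Mul1 | r0:Mul1,r1:4,r2:Add1,r3:0,r4:3
c5: issue ADD r4<-Add2 | r0:Mul1,r1:4,r2:Add1,r3:0,r4:Add2
c6: CDB Add1=-3; issue MUL r3<-Mul2 | r0:Mul1,r1:4,r2:-3,r3:Mul2,r4:Add2
c7: stall | r0:Mul1,r1:4,r2:-3,r3:Mul2,r4:Add2
c8: CDB Add2=0; stall | r0:Mul1,r1:4,r2:-3,r3:Mul2,r4:0
c9: CDB Mul1=24; issue MUL r3<-Mul1 | r0:24,r1:4,r2:-3,r3:Mul1,r4:0
c10: issue SUB r0<-Add1 | r0:Add1,r1:4,r2:-3,r3:Mul1,r4:0
c11: - | r0:Add1,r1:4,r2:-3,r3:Mul1,r4:0

STATUS = TAG Add1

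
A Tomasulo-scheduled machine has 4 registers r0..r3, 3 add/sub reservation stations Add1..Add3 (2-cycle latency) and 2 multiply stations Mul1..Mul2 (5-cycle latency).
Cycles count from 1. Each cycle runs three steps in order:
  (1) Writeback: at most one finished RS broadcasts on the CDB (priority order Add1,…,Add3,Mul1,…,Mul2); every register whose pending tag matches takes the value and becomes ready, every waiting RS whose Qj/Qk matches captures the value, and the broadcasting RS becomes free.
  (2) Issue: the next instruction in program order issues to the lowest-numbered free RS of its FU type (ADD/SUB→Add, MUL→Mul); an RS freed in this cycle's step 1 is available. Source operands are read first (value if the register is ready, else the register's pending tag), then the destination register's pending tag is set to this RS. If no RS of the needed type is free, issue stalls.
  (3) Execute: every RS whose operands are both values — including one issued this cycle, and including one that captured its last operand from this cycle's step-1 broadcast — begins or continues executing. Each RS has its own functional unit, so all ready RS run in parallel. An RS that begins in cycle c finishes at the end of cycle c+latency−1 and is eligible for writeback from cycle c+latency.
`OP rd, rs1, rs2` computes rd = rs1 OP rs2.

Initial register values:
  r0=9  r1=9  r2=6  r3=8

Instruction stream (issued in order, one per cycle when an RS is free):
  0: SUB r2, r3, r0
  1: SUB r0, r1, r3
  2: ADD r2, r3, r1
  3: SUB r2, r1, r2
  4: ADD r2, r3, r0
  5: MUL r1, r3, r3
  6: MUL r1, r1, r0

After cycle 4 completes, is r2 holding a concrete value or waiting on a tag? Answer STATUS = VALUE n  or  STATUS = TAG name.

STATUS = TAG Add2

cycle 1: issue SUB r2<-Add1 // r0:9,r1:9,r2:Add1,r3:8
cycle 2: issue SUB r0<-Add2 // r0:Add2,r1:9,r2:Add1,r3:8
cycle 3: CDB Add1=-1; issue ADD r2<-Add1 // r0:Add2,r1:9,r2:Add1,r3:8
cycle 4: CDB Add2=1; issue SUB r2<-Add2 // r0:1,r1:9,r2:Add2,r3:8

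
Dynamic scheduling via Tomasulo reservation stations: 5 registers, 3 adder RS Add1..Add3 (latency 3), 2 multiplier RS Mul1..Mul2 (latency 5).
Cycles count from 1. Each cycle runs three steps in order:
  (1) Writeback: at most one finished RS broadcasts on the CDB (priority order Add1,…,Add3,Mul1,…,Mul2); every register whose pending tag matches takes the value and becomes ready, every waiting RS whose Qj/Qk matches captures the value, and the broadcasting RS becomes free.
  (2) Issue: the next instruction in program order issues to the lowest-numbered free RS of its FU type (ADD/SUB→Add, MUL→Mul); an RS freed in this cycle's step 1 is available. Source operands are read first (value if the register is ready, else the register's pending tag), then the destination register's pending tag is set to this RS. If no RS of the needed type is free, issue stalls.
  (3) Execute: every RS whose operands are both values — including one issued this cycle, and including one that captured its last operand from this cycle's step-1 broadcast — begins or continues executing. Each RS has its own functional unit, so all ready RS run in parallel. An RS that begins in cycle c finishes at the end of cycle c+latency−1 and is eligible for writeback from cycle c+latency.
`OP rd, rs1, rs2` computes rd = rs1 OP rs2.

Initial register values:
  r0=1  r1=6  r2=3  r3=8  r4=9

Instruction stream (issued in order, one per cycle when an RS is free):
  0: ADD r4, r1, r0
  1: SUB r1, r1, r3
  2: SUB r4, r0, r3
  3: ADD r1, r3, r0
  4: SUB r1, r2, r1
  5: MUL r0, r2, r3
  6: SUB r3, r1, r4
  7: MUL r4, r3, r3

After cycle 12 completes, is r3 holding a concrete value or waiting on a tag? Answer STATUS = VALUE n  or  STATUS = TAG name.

c1: issue ADD r4<-Add1 | r0:1,r1:6,r2:3,r3:8,r4:Add1
c2: issue SUB r1<-Add2 | r0:1,r1:Add2,r2:3,r3:8,r4:Add1
c3: issue SUB r4<-Add3 | r0:1,r1:Add2,r2:3,r3:8,r4:Add3
c4: CDB Add1=7; issue ADD r1<-Add1 | r0:1,r1:Add1,r2:3,r3:8,r4:Add3
c5: CDB Add2=-2; issue SUB r1<-Add2 | r0:1,r1:Add2,r2:3,r3:8,r4:Add3
c6: CDB Add3=-7; issue MUL r0<-Mul1 | r0:Mul1,r1:Add2,r2:3,r3:8,r4:-7
c7: CDB Add1=9; issue SUB r3<-Add1 | r0:Mul1,r1:Add2,r2:3,r3:Add1,r4:-7
c8: issue MUL r4<-Mul2 | r0:Mul1,r1:Add2,r2:3,r3:Add1,r4:Mul2
c9: - | r0:Mul1,r1:Add2,r2:3,r3:Add1,r4:Mul2
c10: CDB Add2=-6 | r0:Mul1,r1:-6,r2:3,r3:Add1,r4:Mul2
c11: CDB Mul1=24 | r0:24,r1:-6,r2:3,r3:Add1,r4:Mul2
c12: - | r0:24,r1:-6,r2:3,r3:Add1,r4:Mul2

STATUS = TAG Add1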